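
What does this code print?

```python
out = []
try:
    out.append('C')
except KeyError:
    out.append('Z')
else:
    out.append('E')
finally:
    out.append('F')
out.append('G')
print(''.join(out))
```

Execution trace: 'C' (try body, no exception) → 'E' (else) → 'F' (finally) → 'G' (after the try/except). Output: CEFG

Answer: CEFG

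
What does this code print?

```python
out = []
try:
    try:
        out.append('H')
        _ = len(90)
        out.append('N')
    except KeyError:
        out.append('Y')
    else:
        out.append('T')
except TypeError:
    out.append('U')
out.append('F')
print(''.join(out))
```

Execution trace: 'H' (try body) → 'U' (outer except TypeError) → 'F' (after the try/except). Output: HUF

Answer: HUF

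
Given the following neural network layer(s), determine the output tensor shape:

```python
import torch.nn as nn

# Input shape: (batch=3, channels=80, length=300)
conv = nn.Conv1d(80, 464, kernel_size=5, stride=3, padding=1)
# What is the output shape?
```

Input: (3, 80, 300) -> Output: (3, 464, 100)

Answer: (3, 464, 100)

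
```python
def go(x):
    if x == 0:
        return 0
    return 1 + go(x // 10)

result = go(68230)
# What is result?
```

Count of digits of 68230: 5

Answer: 5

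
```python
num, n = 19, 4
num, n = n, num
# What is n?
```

Trace:
`num, n = 19, 4` → num = 19; n = 4
`num, n = n, num` → num = 4; n = 19
So n = 19

Answer: 19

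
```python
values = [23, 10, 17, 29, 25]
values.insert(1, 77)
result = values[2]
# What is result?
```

Trace:
`values = [23, 10, 17, 29, 25]` → values = [23, 10, 17, 29, 25]
`values.insert(1, 77)` → values = [23, 77, 10, 17, 29, 25]
`result = values[2]` → result = 10
So result = 10

Answer: 10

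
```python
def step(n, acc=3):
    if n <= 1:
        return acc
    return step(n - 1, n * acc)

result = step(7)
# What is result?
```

Accumulator trace (n, acc): (7, 3) -> (6, 21) -> (5, 126) -> (4, 630) -> (3, 2520) -> (2, 7560) -> (1, 15120) -> return 15120

Answer: 15120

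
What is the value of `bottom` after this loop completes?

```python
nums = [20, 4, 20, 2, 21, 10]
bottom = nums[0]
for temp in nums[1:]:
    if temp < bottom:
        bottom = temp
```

Minimum of [20, 4, 20, 2, 21, 10]
`bottom` takes the values: 20 → 4 → 2

Answer: 2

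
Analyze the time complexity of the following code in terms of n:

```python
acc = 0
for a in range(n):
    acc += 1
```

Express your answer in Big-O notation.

Each loop level contributes: n. Multiplying the contributions gives O(n).

Answer: O(n)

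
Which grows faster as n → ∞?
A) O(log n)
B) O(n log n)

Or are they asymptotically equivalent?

O(log n) vs O(n log n): Higher order terms dominate.

Answer: B) O(n log n) grows faster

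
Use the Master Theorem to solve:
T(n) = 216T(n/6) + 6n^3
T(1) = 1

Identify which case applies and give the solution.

a=216, b=6, f(n)=6n^3. log_6(216) = 3. Since c=3 = 3, Case 2 applies: T(n) = Θ(n^log_b(a) · log n) = O(n^3 log n).

Answer: O(n^3 log n) - Case 2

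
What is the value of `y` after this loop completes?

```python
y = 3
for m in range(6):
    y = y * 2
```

Multiply by 2, 6 times: 3 * 2^6 = 192
`y` takes the values: 3 → 6 → 12 → 24 → 48 → 96 → 192

Answer: 192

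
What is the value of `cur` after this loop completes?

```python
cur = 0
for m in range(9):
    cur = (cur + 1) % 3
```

Increment mod 3, 9 times = 0
`cur` takes the values: 0 → 1 → 2 → 0 → 1 → 2 → 0 → 1 → 2 → 0

Answer: 0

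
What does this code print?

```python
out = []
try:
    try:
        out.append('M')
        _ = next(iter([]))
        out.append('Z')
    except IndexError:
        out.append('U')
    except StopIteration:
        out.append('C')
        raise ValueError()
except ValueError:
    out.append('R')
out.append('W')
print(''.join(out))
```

Execution trace: 'M' (try body) → 'C' (except StopIteration) → 'R' (outer except ValueError) → 'W' (after the try/except). Output: MCRW

Answer: MCRW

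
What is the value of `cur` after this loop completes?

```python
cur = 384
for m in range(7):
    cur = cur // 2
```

Halve 7 times: 384 // 2^7 = 3
`cur` takes the values: 384 → 192 → 96 → 48 → 24 → 12 → 6 → 3

Answer: 3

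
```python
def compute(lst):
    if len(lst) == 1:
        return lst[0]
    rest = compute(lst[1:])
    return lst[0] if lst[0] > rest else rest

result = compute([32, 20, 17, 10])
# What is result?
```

Recursive max over [32, 20, 17, 10] = 32

Answer: 32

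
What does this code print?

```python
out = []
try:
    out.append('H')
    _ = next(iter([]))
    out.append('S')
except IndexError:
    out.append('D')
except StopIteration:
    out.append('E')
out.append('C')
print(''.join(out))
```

Execution trace: 'H' (try body) → 'E' (except StopIteration) → 'C' (after the try/except). Output: HEC

Answer: HEC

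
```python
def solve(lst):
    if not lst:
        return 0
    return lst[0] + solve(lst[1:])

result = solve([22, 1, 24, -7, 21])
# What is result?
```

22 + 1 + 24 + (-7) + 21 + 0 = 61

Answer: 61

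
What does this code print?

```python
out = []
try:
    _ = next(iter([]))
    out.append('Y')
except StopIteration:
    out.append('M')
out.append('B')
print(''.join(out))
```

Execution trace: 'M' (except StopIteration) → 'B' (after the try/except). Output: MB

Answer: MB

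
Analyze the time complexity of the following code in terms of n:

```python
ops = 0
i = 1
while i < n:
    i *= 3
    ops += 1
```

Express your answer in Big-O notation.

Each loop level contributes: log n. Multiplying the contributions gives O(log n).

Answer: O(log n)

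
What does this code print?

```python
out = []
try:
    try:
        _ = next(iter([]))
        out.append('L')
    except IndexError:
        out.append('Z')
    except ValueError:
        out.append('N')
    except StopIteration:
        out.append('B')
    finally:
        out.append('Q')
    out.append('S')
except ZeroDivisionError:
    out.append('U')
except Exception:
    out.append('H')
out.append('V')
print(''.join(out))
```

Execution trace: 'B' (inner except StopIteration) → 'Q' (inner finally) → 'S' (try body, no exception) → 'V' (after the try/except). Output: BQSV

Answer: BQSV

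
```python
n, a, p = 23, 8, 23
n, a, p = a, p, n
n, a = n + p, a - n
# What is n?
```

Trace:
`n, a, p = 23, 8, 23` → n = 23; a = 8; p = 23
`n, a, p = a, p, n` → n = 8; a = 23; p = 23
`n, a = n + p, a - n` → n = 31; a = 15
So n = 31

Answer: 31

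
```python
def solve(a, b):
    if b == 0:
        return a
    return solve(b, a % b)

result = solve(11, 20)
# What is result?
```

solve(11, 20) -> solve(20, 11) -> solve(11, 9) -> solve(9, 2) -> solve(2, 1) -> solve(1, 0) -> 1

Answer: 1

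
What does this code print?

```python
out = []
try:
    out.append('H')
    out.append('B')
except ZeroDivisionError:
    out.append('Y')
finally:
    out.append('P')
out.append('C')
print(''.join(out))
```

Execution trace: 'H' (try body) → 'B' (try body, no exception) → 'P' (finally) → 'C' (after the try/except). Output: HBPC

Answer: HBPC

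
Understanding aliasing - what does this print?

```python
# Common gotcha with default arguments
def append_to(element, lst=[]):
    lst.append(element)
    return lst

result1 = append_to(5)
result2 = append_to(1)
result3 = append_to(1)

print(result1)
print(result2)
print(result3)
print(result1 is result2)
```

Key concept: mutable default argument gotcha.
Step by step:
`result1 = append_to(5)` → result1 = [5]
`result2 = append_to(1)` → result1 = [5, 1] (same object as result2); result2 = [5, 1] (same object as result1)
`result3 = append_to(1)` → result1 = [5, 1, 1] (same object as result2, result3); result2 = [5, 1, 1] (same object as result1, result3); result3 = [5, 1, 1] (same object as result1, result2)
`print(result1)` → prints [5, 1, 1]
`print(result2)` → prints [5, 1, 1]
`print(result3)` → prints [5, 1, 1]
`print(result1 is result2)` → prints True

Answer:
[5, 1, 1]
[5, 1, 1]
[5, 1, 1]
True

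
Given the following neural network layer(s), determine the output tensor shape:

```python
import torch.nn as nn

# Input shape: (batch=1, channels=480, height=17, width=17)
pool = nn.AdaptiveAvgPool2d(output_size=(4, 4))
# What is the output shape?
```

Input: (1, 480, 17, 17) -> Output: (1, 480, 4, 4)

Answer: (1, 480, 4, 4)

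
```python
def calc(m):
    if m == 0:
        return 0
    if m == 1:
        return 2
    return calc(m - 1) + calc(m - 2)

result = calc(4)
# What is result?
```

Build up from base cases: calc(0)=0, calc(1)=2, calc(2)=2, calc(3)=4, calc(4)=6

Answer: 6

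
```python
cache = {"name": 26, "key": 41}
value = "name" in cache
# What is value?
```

Trace:
`cache = {"name": 26, "key": 41}` → cache = {'name': 26, 'key': 41}
`value = "name" in cache` → value = True
So value = True

Answer: True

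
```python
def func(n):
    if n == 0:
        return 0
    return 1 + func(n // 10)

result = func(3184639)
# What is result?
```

Count of digits of 3184639: 7

Answer: 7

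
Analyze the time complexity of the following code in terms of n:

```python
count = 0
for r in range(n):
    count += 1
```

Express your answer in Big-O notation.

Each loop level contributes: n. Multiplying the contributions gives O(n).

Answer: O(n)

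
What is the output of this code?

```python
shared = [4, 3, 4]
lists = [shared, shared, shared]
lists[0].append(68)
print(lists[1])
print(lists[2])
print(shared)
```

Key concept: list of same reference.
Step by step:
`shared = [4, 3, 4]` → shared = [4, 3, 4]
`lists = [shared, shared, shared]` → lists = [[4, 3, 4], [4, 3, 4], [4, 3, 4]]
`lists[0].append(68)` → shared = [4, 3, 4, 68]; lists = [[4, 3, 4, 68], [4, 3, 4, 68], [4, 3, 4, 68]]
`print(lists[1])` → prints [4, 3, 4, 68]
`print(lists[2])` → prints [4, 3, 4, 68]
`print(shared)` → prints [4, 3, 4, 68]

Answer:
[4, 3, 4, 68]
[4, 3, 4, 68]
[4, 3, 4, 68]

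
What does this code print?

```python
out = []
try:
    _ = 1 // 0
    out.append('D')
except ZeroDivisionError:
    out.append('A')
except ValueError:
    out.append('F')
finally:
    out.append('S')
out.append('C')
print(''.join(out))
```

Execution trace: 'A' (except ZeroDivisionError) → 'S' (finally) → 'C' (after the try/except). Output: ASC

Answer: ASC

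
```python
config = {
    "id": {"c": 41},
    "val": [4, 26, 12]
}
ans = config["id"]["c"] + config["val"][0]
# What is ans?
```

Trace:
`config = { ...` → config = {'id': {'c': 41}, 'val': [4, 26, 12]}
`ans = config["id"]["c"] + config["val"][0]` → ans = 45
So ans = 45

Answer: 45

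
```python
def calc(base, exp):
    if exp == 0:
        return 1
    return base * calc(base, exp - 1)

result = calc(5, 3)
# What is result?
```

calc(5, 3) = 5 * 5 * 5 = 125

Answer: 125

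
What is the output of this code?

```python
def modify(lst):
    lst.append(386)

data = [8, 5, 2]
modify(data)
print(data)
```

Key concept: function modifies passed list.
Step by step:
`data = [8, 5, 2]` → data = [8, 5, 2]
`modify(data)` → data = [8, 5, 2, 386]
`print(data)` → prints [8, 5, 2, 386]

Answer: [8, 5, 2, 386]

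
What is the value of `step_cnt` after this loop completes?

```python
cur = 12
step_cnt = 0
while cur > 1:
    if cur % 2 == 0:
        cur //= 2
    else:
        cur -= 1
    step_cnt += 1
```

Steps to reduce 12 to 1
`step_cnt` takes the values: 0 → 1 → 2 → 3 → 4

Answer: 4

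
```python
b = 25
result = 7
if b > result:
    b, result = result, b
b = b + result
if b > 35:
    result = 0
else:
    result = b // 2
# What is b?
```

Trace:
`b = 25` → b = 25
`result = 7` → result = 7
`if b > result: ...` → b > result is True → b = 7; result = 25
`b = b + result` → b = 32
`if b > 35: ...` → b > 35 is False, take else branch → result = 16
So b = 32

Answer: 32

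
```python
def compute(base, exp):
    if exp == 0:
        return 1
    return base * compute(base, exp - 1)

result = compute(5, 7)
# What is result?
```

compute(5, 7) = 5 * 5 * 5 * 5 * 5 * 5 * 5 = 78125

Answer: 78125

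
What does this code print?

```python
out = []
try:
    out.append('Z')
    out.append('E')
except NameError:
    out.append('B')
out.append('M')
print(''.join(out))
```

Execution trace: 'Z' (try body) → 'E' (try body, no exception) → 'M' (after the try/except). Output: ZEM

Answer: ZEM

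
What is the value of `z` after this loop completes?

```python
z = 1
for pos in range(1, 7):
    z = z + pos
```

Start at 1, add 1 through 6
`z` takes the values: 1 → 2 → 4 → 7 → 11 → 16 → 22

Answer: 22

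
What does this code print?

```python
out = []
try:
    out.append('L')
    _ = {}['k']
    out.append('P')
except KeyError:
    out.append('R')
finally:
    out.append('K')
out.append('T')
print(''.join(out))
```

Execution trace: 'L' (try body) → 'R' (except KeyError) → 'K' (finally) → 'T' (after the try/except). Output: LRKT

Answer: LRKT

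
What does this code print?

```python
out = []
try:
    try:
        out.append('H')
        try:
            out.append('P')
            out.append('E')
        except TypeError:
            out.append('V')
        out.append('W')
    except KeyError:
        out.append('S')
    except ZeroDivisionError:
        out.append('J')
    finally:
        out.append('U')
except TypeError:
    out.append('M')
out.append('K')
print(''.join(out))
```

Execution trace: 'H' (try body) → 'P' (inner try body) → 'E' (inner try body, no exception) → 'W' (try body, no exception) → 'U' (finally) → 'K' (after the try/except). Output: HPEWUK

Answer: HPEWUK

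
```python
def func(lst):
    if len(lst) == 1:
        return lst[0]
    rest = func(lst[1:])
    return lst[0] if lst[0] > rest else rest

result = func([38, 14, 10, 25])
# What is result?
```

Recursive max over [38, 14, 10, 25] = 38

Answer: 38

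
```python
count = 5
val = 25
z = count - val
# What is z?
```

Trace:
`count = 5` → count = 5
`val = 25` → val = 25
`z = count - val` → z = -20
So z = -20

Answer: -20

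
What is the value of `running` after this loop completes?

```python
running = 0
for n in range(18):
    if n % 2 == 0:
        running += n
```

Sum of even numbers 0 to 17
`running` takes the values: 0 → 2 → 6 → 12 → 20 → 30 → 42 → 56 → 72

Answer: 72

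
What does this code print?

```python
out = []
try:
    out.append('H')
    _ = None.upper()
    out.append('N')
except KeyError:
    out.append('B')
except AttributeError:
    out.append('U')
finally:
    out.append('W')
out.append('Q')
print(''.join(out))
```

Execution trace: 'H' (try body) → 'U' (except AttributeError) → 'W' (finally) → 'Q' (after the try/except). Output: HUWQ

Answer: HUWQ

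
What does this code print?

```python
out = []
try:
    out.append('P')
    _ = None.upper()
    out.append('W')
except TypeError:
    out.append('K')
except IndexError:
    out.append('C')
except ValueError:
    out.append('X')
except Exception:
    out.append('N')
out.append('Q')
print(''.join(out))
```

Execution trace: 'P' (try body) → 'N' (except Exception) → 'Q' (after the try/except). Output: PNQ

Answer: PNQ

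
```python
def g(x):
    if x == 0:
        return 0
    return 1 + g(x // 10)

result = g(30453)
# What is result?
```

Count of digits of 30453: 5

Answer: 5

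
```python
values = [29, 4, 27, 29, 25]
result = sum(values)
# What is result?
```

Trace:
`values = [29, 4, 27, 29, 25]` → values = [29, 4, 27, 29, 25]
`result = sum(values)` → result = 114
So result = 114

Answer: 114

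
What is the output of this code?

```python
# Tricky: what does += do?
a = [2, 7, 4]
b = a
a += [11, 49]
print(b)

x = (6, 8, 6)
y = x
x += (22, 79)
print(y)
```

Key concept: += behavior differs for mutable vs immutable.
Step by step:
`a = [2, 7, 4]` → a = [2, 7, 4]
`b = a` → b = [2, 7, 4] (same object as a)
`a += [11, 49]` → a = [2, 7, 4, 11, 49] (same object as b); b = [2, 7, 4, 11, 49] (same object as a)
`print(b)` → prints [2, 7, 4, 11, 49]
`x = (6, 8, 6)` → x = (6, 8, 6)
`y = x` → y = (6, 8, 6)
`x += (22, 79)` → x = (6, 8, 6, 22, 79)
`print(y)` → prints (6, 8, 6)

Answer:
[2, 7, 4, 11, 49]
(6, 8, 6)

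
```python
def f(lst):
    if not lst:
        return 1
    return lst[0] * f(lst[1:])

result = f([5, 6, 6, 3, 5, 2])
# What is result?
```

Product over [5, 6, 6, 3, 5, 2] = 5 * 6 * 6 * 3 * 5 * 2 = 5400

Answer: 5400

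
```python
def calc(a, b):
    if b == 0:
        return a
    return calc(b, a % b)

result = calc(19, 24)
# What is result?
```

calc(19, 24) -> calc(24, 19) -> calc(19, 5) -> calc(5, 4) -> calc(4, 1) -> calc(1, 0) -> 1

Answer: 1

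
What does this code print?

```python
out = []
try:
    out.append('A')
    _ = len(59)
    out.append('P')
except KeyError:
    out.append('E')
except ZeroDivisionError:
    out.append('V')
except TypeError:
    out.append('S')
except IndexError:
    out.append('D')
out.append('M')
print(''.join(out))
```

Execution trace: 'A' (try body) → 'S' (except TypeError) → 'M' (after the try/except). Output: ASM

Answer: ASM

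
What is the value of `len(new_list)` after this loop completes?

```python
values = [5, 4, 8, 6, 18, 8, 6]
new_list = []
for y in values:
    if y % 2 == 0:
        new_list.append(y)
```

Count even numbers in [5, 4, 8, 6, 18, 8, 6]
`new_list` takes the values: [] → [4] → [4, 8] → [4, 8, 6] → [4, 8, 6, 18] → [4, 8, 6, 18, 8] → [4, 8, 6, 18, 8, 6]
So `len(new_list)` = 6

Answer: 6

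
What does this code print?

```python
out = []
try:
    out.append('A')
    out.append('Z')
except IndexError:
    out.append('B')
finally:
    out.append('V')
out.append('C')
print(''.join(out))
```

Execution trace: 'A' (try body) → 'Z' (try body, no exception) → 'V' (finally) → 'C' (after the try/except). Output: AZVC

Answer: AZVC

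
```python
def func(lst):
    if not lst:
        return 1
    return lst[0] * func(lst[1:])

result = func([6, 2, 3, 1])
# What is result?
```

Product over [6, 2, 3, 1] = 6 * 2 * 3 * 1 = 36

Answer: 36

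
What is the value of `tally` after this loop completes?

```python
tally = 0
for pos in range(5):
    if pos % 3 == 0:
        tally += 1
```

Count numbers divisible by 3 in range(5)
`tally` takes the values: 0 → 1 → 2

Answer: 2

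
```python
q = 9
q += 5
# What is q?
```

Trace:
`q = 9` → q = 9
`q += 5` → q = 14
So q = 14

Answer: 14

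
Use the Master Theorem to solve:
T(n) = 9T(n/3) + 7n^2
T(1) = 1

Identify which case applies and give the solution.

a=9, b=3, f(n)=7n^2. log_3(9) = 2. Since c=2 = 2, Case 2 applies: T(n) = Θ(n^log_b(a) · log n) = O(n^2 log n).

Answer: O(n^2 log n) - Case 2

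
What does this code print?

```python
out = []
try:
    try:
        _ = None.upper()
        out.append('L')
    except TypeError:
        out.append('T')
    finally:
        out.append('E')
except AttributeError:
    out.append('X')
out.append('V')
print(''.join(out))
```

Execution trace: 'E' (finally) → 'X' (outer except AttributeError) → 'V' (after the try/except). Output: EXV

Answer: EXV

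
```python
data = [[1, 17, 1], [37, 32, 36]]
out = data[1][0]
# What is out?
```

Trace:
`data = [[1, 17, 1], [37, 32, 36]]` → data = [[1, 17, 1], [37, 32, 36]]
`out = data[1][0]` → out = 37
So out = 37

Answer: 37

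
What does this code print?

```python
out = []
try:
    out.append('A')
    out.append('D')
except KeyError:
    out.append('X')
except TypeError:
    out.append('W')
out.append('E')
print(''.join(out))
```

Execution trace: 'A' (try body) → 'D' (try body, no exception) → 'E' (after the try/except). Output: ADE

Answer: ADE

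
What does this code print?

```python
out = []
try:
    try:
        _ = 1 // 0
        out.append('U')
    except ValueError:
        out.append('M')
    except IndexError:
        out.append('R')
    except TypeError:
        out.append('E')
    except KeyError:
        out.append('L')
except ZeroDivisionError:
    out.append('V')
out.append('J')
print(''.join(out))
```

Execution trace: 'V' (outer except ZeroDivisionError) → 'J' (after the try/except). Output: VJ

Answer: VJ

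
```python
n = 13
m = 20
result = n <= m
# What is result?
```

Trace:
`n = 13` → n = 13
`m = 20` → m = 20
`result = n <= m` → result = True
So result = True

Answer: True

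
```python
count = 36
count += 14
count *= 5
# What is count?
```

Trace:
`count = 36` → count = 36
`count += 14` → count = 50
`count *= 5` → count = 250
So count = 250

Answer: 250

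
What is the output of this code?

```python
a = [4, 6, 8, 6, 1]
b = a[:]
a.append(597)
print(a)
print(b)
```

Key concept: slice [:] creates copy.
Step by step:
`a = [4, 6, 8, 6, 1]` → a = [4, 6, 8, 6, 1]
`b = a[:]` → b = [4, 6, 8, 6, 1]
`a.append(597)` → a = [4, 6, 8, 6, 1, 597]
`print(a)` → prints [4, 6, 8, 6, 1, 597]
`print(b)` → prints [4, 6, 8, 6, 1]

Answer:
[4, 6, 8, 6, 1, 597]
[4, 6, 8, 6, 1]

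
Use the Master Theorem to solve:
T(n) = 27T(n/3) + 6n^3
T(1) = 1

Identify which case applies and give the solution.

a=27, b=3, f(n)=6n^3. log_3(27) = 3. Since c=3 = 3, Case 2 applies: T(n) = Θ(n^log_b(a) · log n) = O(n^3 log n).

Answer: O(n^3 log n) - Case 2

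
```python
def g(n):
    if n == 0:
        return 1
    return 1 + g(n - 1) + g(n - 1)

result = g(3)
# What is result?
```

g(n) = 1 + 2·g(n-1), g(0)=1. Closed form: (1+1)·2^3 - 1 = 15.

Answer: 15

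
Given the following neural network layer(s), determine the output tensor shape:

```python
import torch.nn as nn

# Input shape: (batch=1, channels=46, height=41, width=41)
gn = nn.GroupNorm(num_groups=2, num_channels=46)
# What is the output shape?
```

Input: (1, 46, 41, 41) -> Output: (1, 46, 41, 41)

Answer: (1, 46, 41, 41)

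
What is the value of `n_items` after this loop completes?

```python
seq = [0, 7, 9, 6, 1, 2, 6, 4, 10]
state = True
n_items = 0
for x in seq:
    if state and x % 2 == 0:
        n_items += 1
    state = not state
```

Count even values at even positions
`n_items` takes the values: 0 → 1 → 2 → 3

Answer: 3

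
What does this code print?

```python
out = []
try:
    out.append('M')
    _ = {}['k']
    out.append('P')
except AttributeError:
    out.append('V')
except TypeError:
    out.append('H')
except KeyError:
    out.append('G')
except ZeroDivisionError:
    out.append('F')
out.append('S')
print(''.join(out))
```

Execution trace: 'M' (try body) → 'G' (except KeyError) → 'S' (after the try/except). Output: MGS

Answer: MGS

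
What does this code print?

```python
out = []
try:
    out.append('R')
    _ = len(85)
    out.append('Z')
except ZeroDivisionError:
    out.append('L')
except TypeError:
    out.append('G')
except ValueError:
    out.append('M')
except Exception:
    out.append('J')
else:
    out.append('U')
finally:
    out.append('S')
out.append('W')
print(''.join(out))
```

Execution trace: 'R' (try body) → 'G' (except TypeError) → 'S' (finally) → 'W' (after the try/except). Output: RGSW

Answer: RGSW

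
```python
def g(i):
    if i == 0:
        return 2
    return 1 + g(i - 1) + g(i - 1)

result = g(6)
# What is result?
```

g(i) = 1 + 2·g(i-1), g(0)=2. Closed form: (2+1)·2^6 - 1 = 191.

Answer: 191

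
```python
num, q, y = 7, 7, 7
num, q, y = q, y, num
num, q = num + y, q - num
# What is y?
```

Trace:
`num, q, y = 7, 7, 7` → num = 7; q = 7; y = 7
`num, q, y = q, y, num` → num = 7; q = 7; y = 7
`num, q = num + y, q - num` → num = 14; q = 0
So y = 7

Answer: 7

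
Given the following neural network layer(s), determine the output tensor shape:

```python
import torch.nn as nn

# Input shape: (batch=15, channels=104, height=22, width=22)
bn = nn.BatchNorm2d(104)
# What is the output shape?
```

Input: (15, 104, 22, 22) -> Output: (15, 104, 22, 22)

Answer: (15, 104, 22, 22)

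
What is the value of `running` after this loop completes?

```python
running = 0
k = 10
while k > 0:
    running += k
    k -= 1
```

Sum 10 down to 1
`running` takes the values: 0 → 10 → 19 → 27 → 34 → 40 → 45 → 49 → 52 → 54 → 55

Answer: 55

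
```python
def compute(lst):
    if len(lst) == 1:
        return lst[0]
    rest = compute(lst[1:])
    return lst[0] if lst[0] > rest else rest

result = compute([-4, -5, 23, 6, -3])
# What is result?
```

Recursive max over [-4, -5, 23, 6, -3] = 23

Answer: 23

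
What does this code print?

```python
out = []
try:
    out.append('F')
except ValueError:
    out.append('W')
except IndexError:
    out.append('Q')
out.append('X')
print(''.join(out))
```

Execution trace: 'F' (try body, no exception) → 'X' (after the try/except). Output: FX

Answer: FX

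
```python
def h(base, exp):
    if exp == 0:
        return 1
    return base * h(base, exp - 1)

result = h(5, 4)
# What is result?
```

h(5, 4) = 5 * 5 * 5 * 5 = 625

Answer: 625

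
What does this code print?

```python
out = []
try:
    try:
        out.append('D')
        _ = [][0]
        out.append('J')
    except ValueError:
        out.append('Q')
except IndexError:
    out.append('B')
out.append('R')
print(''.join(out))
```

Execution trace: 'D' (inner try body) → 'B' (outer except IndexError) → 'R' (after the try/except). Output: DBR

Answer: DBR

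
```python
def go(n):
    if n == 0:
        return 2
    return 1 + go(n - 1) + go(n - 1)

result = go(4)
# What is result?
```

go(n) = 1 + 2·go(n-1), go(0)=2. Closed form: (2+1)·2^4 - 1 = 47.

Answer: 47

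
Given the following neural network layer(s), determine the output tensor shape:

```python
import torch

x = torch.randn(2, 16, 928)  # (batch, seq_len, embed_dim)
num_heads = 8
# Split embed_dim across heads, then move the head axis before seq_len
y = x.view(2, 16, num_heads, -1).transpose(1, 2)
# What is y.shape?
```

Input: (2, 16, 928) -> head_dim = 928 // 8 = 116; after view: (2, 16, 8, 116) -> after transpose(1, 2): (2, 8, 16, 116) -> Output: (2, 8, 16, 116)

Answer: (2, 8, 16, 116)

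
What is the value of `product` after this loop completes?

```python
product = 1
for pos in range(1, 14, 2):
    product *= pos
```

Product of 1, 3, 5, ... up to 13
`product` takes the values: 1 → 3 → 15 → 105 → 945 → 10395 → 135135

Answer: 135135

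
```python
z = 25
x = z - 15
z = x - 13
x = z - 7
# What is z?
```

Trace:
`z = 25` → z = 25
`x = z - 15` → x = 10
`z = x - 13` → z = -3
`x = z - 7` → x = -10
So z = -3

Answer: -3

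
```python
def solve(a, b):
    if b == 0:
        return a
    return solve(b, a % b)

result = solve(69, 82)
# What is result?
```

solve(69, 82) -> solve(82, 69) -> solve(69, 13) -> solve(13, 4) -> solve(4, 1) -> solve(1, 0) -> 1

Answer: 1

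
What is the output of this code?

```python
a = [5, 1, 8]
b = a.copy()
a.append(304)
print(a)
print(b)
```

Key concept: list.copy() creates independent copy.
Step by step:
`a = [5, 1, 8]` → a = [5, 1, 8]
`b = a.copy()` → b = [5, 1, 8]
`a.append(304)` → a = [5, 1, 8, 304]
`print(a)` → prints [5, 1, 8, 304]
`print(b)` → prints [5, 1, 8]

Answer:
[5, 1, 8, 304]
[5, 1, 8]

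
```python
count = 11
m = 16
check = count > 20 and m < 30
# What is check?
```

Trace:
`count = 11` → count = 11
`m = 16` → m = 16
`check = count > 20 and m < 30` → check = False
So check = False

Answer: False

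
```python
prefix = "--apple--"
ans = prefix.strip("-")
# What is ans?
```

Trace:
`prefix = "--apple--"` → prefix = '--apple--'
`ans = prefix.strip("-")` → ans = 'apple'
So ans = 'apple'

Answer: 'apple'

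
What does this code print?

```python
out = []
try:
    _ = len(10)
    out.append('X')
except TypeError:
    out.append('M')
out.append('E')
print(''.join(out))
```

Execution trace: 'M' (except TypeError) → 'E' (after the try/except). Output: ME

Answer: ME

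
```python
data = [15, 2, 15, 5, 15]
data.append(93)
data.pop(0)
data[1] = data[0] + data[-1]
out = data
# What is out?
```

Trace:
`data = [15, 2, 15, 5, 15]` → data = [15, 2, 15, 5, 15]
`data.append(93)` → data = [15, 2, 15, 5, 15, 93]
`data.pop(0)` → data = [2, 15, 5, 15, 93]
`data[1] = data[0] + data[-1]` → data = [2, 95, 5, 15, 93]
`out = data` → out = [2, 95, 5, 15, 93]
So out = [2, 95, 5, 15, 93]

Answer: [2, 95, 5, 15, 93]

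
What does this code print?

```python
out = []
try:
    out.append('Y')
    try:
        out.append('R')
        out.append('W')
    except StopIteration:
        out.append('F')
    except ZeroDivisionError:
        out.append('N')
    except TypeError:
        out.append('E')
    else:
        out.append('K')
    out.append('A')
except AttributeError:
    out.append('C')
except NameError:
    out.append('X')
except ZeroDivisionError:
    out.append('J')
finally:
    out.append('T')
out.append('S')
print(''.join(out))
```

Execution trace: 'Y' (try body) → 'R' (inner try body) → 'W' (inner try body, no exception) → 'K' (inner else) → 'A' (try body, no exception) → 'T' (finally) → 'S' (after the try/except). Output: YRWKATS

Answer: YRWKATS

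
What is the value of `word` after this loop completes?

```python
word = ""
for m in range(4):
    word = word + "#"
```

Repeat '#' 4 times
`word` takes the values: "" → "#" → "##" → "###" → "####"

Answer: "####"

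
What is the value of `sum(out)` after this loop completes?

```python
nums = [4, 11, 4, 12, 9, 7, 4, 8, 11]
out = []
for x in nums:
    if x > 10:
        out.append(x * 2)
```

Sum of doubled values > 10
`out` takes the values: [] → [22] → [22, 24] → [22, 24, 22]
So `sum(out)` = 68

Answer: 68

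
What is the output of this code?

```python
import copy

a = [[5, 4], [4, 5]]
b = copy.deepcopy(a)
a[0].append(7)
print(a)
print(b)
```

Key concept: deep copy is fully independent.
Step by step:
`a = [[5, 4], [4, 5]]` → a = [[5, 4], [4, 5]]
`b = copy.deepcopy(a)` → b = [[5, 4], [4, 5]]
`a[0].append(7)` → a = [[5, 4, 7], [4, 5]]
`print(a)` → prints [[5, 4, 7], [4, 5]]
`print(b)` → prints [[5, 4], [4, 5]]

Answer:
[[5, 4, 7], [4, 5]]
[[5, 4], [4, 5]]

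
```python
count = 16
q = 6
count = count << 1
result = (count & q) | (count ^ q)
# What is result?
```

Trace:
`count = 16` → count = 16
`q = 6` → q = 6
`count = count << 1` → count = 32
`result = (count & q) | (count ^ q)` → result = 38
So result = 38

Answer: 38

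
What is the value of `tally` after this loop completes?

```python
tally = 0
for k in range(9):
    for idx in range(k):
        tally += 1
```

Triangle number: 0+1+2+...+8
`tally` takes the values: 0 → 1 → 2 → 3 → 4 → 5 → 6 → 7 → 8 → 9 → 10 → 11 → 12 → 13 → 14 → 15 → 16 → 17 → 18 → 19 → 20 → 21 → 22 → 23 → 24 → 25 → 26 → 27 → 28 → 29 → 30 → 31 → 32 → 33 → 34 → 35 → 36

Answer: 36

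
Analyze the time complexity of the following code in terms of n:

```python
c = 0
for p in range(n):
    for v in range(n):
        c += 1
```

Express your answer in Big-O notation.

Each loop level contributes: n × n. Multiplying the contributions gives O(n^2).

Answer: O(n^2)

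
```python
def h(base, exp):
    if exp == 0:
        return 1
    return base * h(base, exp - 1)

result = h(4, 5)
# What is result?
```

h(4, 5) = 4 * 4 * 4 * 4 * 4 = 1024

Answer: 1024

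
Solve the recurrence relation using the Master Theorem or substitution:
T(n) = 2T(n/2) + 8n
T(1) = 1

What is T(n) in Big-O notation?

By Master Theorem: a=2, b=2, f(n)=8n. Since log_2(2) = 1 and f(n) = Θ(n^1), Case 2 applies. T(n) = O(n log n).

Answer: O(n log n)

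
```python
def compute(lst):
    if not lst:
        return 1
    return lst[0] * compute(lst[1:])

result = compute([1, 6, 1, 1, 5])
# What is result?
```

Product over [1, 6, 1, 1, 5] = 1 * 6 * 1 * 1 * 5 = 30

Answer: 30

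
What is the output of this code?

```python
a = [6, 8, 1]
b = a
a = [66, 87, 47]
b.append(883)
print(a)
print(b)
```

Key concept: rebinding vs mutation: a is rebound to a new list, b still points at the original.
Step by step:
`a = [6, 8, 1]` → a = [6, 8, 1]
`b = a` → b = [6, 8, 1] (same object as a)
`a = [66, 87, 47]` → a = [66, 87, 47]
`b.append(883)` → b = [6, 8, 1, 883]
`print(a)` → prints [66, 87, 47]
`print(b)` → prints [6, 8, 1, 883]

Answer:
[66, 87, 47]
[6, 8, 1, 883]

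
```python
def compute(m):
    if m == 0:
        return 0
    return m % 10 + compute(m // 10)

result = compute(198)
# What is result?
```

Sum of digits of 198: 8 + 9 + 1 = 18

Answer: 18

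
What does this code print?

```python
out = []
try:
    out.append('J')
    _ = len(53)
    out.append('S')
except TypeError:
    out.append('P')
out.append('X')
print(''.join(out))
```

Execution trace: 'J' (try body) → 'P' (except TypeError) → 'X' (after the try/except). Output: JPX

Answer: JPX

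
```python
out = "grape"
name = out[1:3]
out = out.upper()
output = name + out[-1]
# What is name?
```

Trace:
`out = "grape"` → out = 'grape'
`name = out[1:3]` → name = 'ra'
`out = out.upper()` → out = 'GRAPE'
`output = name + out[-1]` → output = 'raE'
So name = 'ra'

Answer: 'ra'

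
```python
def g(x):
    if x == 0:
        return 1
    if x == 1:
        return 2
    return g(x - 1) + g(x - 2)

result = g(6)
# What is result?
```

Build up from base cases: g(0)=1, g(1)=2, g(2)=3, g(3)=5, g(4)=8, g(5)=13, g(6)=21

Answer: 21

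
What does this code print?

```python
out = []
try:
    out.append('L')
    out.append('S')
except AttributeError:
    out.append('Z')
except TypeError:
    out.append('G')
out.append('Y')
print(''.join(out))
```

Execution trace: 'L' (try body) → 'S' (try body, no exception) → 'Y' (after the try/except). Output: LSY

Answer: LSY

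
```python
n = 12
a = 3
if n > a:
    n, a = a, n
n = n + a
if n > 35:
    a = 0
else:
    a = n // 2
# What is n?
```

Trace:
`n = 12` → n = 12
`a = 3` → a = 3
`if n > a: ...` → n > a is True → n = 3; a = 12
`n = n + a` → n = 15
`if n > 35: ...` → n > 35 is False, take else branch → a = 7
So n = 15

Answer: 15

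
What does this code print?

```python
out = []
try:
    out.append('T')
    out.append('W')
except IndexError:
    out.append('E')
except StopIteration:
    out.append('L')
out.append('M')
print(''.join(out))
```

Execution trace: 'T' (try body) → 'W' (try body, no exception) → 'M' (after the try/except). Output: TWM

Answer: TWM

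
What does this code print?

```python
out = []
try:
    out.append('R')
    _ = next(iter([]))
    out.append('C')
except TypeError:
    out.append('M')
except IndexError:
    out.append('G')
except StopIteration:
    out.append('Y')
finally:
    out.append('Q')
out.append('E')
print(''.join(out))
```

Execution trace: 'R' (try body) → 'Y' (except StopIteration) → 'Q' (finally) → 'E' (after the try/except). Output: RYQE

Answer: RYQE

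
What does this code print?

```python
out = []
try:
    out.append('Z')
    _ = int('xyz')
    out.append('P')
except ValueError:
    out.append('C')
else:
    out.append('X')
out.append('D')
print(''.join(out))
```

Execution trace: 'Z' (try body) → 'C' (except ValueError) → 'D' (after the try/except). Output: ZCD

Answer: ZCD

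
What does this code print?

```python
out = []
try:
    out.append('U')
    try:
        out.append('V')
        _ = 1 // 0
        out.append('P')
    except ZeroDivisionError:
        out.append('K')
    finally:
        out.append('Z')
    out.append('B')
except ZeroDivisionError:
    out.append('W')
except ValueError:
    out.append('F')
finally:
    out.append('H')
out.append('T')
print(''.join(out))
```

Execution trace: 'U' (try body) → 'V' (inner try body) → 'K' (inner except ZeroDivisionError) → 'Z' (inner finally) → 'B' (try body, no exception) → 'H' (finally) → 'T' (after the try/except). Output: UVKZBHT

Answer: UVKZBHT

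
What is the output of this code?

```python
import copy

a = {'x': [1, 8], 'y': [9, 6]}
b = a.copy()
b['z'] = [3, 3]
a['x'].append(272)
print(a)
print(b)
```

Key concept: shallow copy of dict with mutable values.
Step by step:
`a = {'x': [1, 8], 'y': [9, 6]}` → a = {'x': [1, 8], 'y': [9, 6]}
`b = a.copy()` → b = {'x': [1, 8], 'y': [9, 6]}
`b['z'] = [3, 3]` → b = {'x': [1, 8], 'y': [9, 6], 'z': [3, 3]}
`a['x'].append(272)` → a = {'x': [1, 8, 272], 'y': [9, 6]}; b = {'x': [1, 8, 272], 'y': [9, 6], 'z': [3, 3]}
`print(a)` → prints {'x': [1, 8, 272], 'y': [9, 6]}
`print(b)` → prints {'x': [1, 8, 272], 'y': [9, 6], 'z': [3, 3]}

Answer:
{'x': [1, 8, 272], 'y': [9, 6]}
{'x': [1, 8, 272], 'y': [9, 6], 'z': [3, 3]}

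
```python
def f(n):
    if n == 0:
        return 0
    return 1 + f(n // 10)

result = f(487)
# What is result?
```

Count of digits of 487: 3

Answer: 3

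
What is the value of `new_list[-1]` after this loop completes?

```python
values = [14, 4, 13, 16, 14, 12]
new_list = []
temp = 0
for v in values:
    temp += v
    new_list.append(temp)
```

Cumulative sum ends at 73
`new_list` takes the values: [] → [14] → [14, 18] → [14, 18, 31] → [14, 18, 31, 47] → [14, 18, 31, 47, 61] → [14, 18, 31, 47, 61, 73]
So `new_list[-1]` = 73

Answer: 73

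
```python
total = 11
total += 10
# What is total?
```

Trace:
`total = 11` → total = 11
`total += 10` → total = 21
So total = 21

Answer: 21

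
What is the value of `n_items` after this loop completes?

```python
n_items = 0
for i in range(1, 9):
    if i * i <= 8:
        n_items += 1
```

Count numbers where i² ≤ 8
`n_items` takes the values: 0 → 1 → 2

Answer: 2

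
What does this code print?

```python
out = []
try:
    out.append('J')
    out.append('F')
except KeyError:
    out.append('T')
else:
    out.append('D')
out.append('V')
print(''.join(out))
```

Execution trace: 'J' (try body) → 'F' (try body, no exception) → 'D' (else) → 'V' (after the try/except). Output: JFDV

Answer: JFDV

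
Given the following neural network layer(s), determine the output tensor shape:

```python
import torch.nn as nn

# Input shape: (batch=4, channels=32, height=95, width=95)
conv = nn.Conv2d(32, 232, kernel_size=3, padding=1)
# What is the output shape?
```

Input: (4, 32, 95, 95) -> Output: (4, 232, 95, 95)

Answer: (4, 232, 95, 95)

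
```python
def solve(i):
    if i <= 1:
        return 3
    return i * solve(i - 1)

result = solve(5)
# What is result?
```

solve(5) = 5 * 4 * 3 * 2 * 3 = 360

Answer: 360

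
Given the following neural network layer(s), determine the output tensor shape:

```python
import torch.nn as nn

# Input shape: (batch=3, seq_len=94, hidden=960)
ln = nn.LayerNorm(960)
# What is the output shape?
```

Input: (3, 94, 960) -> Output: (3, 94, 960)

Answer: (3, 94, 960)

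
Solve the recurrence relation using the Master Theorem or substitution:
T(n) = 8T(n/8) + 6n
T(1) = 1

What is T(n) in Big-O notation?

By Master Theorem: a=8, b=8, f(n)=6n. Since log_8(8) = 1 and f(n) = Θ(n^1), Case 2 applies. T(n) = O(n log n).

Answer: O(n log n)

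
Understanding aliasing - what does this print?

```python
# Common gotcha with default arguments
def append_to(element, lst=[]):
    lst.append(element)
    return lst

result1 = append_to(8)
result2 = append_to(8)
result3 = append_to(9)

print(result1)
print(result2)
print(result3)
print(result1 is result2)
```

Key concept: mutable default argument gotcha.
Step by step:
`result1 = append_to(8)` → result1 = [8]
`result2 = append_to(8)` → result1 = [8, 8] (same object as result2); result2 = [8, 8] (same object as result1)
`result3 = append_to(9)` → result1 = [8, 8, 9] (same object as result2, result3); result2 = [8, 8, 9] (same object as result1, result3); result3 = [8, 8, 9] (same object as result1, result2)
`print(result1)` → prints [8, 8, 9]
`print(result2)` → prints [8, 8, 9]
`print(result3)` → prints [8, 8, 9]
`print(result1 is result2)` → prints True

Answer:
[8, 8, 9]
[8, 8, 9]
[8, 8, 9]
True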